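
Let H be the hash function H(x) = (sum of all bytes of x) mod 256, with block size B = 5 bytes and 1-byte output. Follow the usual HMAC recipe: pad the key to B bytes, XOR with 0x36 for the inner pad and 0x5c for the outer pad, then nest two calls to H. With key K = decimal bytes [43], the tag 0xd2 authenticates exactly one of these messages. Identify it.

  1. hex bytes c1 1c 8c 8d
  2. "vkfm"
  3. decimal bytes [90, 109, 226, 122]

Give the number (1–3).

Key decimal bytes [43] = 2b is 1 byte ≤ B = 5; zero-pad to 5 bytes: K' = 2b 00 00 00 00.
K' ⊕ ipad = 1d 36 36 36 36; K' ⊕ opad = 77 5c 5c 5c 5c.
m1: inner = H(1d 36 36 36 36 c1 1c 8c 8d) = eb; tag = H(77 5c 5c 5c 5c eb) = d2 ← matches
m2: inner = H(1d 36 36 36 36 76 6b 66 6d) = a9; tag = H(77 5c 5c 5c 5c a9) = 90
m3: inner = H(1d 36 36 36 36 5a 6d e2 7a) = 18; tag = H(77 5c 5c 5c 5c 18) = ff

1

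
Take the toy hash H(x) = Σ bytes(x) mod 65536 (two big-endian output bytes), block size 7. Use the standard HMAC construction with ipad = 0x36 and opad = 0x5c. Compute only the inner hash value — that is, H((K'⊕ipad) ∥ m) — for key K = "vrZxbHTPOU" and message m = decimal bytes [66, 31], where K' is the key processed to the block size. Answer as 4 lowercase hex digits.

023e

Key "vrZxbHTPOU" = 76 72 5a 78 62 48 54 50 4f 55 is 10 bytes > B = 7, so hash it first: H(key) = 03 ac, then zero-pad to 7 bytes: K' = 03 ac 00 00 00 00 00.
K' ⊕ ipad = 35 9a 36 36 36 36 36.
Inner input = 35 9a 36 36 36 36 36 ∥ 42 1f.
Inner hash: sum = 53+154+54+54+54+54+54+66+31 = 574 → 02 3e.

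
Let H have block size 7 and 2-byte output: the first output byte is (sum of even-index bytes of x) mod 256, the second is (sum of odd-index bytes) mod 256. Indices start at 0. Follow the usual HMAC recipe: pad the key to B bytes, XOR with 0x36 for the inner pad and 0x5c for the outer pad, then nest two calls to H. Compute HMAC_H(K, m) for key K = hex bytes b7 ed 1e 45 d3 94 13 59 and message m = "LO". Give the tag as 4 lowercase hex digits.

dc79

Key hex bytes b7 ed 1e 45 d3 94 13 59 is 8 bytes > B = 7, so hash it first: H(key) = bb 1f, then zero-pad to 7 bytes: K' = bb 1f 00 00 00 00 00.
K' ⊕ ipad = 8d 29 36 36 36 36 36.  K' ⊕ opad = e7 43 5c 5c 5c 5c 5c.
Inner input = (K'⊕ipad) ∥ m = 8d 29 36 36 36 36 36 ∥ 4c 4f.
Inner hash: even-index sum = 382 mod 256 = 126; odd-index sum = 225 mod 256 = 225 → 7e e1.
Outer input = (K'⊕opad) ∥ inner = e7 43 5c 5c 5c 5c 5c ∥ 7e e1.
Outer hash (tag): even-index sum = 732 mod 256 = 220; odd-index sum = 377 mod 256 = 121 → dc 79.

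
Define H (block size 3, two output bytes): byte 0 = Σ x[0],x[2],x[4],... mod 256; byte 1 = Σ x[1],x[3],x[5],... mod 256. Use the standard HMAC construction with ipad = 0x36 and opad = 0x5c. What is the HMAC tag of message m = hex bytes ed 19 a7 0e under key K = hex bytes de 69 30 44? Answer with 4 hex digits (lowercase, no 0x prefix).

Key hex bytes de 69 30 44 is 4 bytes > B = 3, so hash it first: H(key) = 0e ad, then zero-pad to 3 bytes: K' = 0e ad 00.
K' ⊕ ipad = 38 9b 36.  K' ⊕ opad = 52 f1 5c.
Inner input = (K'⊕ipad) ∥ m = 38 9b 36 ∥ ed 19 a7 0e.
Inner hash: even-index sum = 149 mod 256 = 149; odd-index sum = 559 mod 256 = 47 → 95 2f.
Outer input = (K'⊕opad) ∥ inner = 52 f1 5c ∥ 95 2f.
Outer hash (tag): even-index sum = 221 mod 256 = 221; odd-index sum = 390 mod 256 = 134 → dd 86.

dd86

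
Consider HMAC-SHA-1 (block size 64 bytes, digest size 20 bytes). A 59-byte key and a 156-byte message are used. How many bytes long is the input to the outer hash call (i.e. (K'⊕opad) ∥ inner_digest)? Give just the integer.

Key is 59 ≤ 64 bytes, zero-padded: |K'| = 64.
Outer input = (K'⊕opad) ∥ H(inner) → 64 + 20 = 84 bytes.

84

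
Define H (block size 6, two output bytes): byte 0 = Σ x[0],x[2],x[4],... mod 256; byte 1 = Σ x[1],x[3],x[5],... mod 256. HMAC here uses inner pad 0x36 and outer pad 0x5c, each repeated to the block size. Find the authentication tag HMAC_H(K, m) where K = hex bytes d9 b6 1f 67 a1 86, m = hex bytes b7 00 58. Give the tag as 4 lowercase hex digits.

8380

Key hex bytes d9 b6 1f 67 a1 86 is exactly B = 6 bytes: K' = d9 b6 1f 67 a1 86.
K' ⊕ ipad = ef 80 29 51 97 b0.  K' ⊕ opad = 85 ea 43 3b fd da.
Inner input = (K'⊕ipad) ∥ m = ef 80 29 51 97 b0 ∥ b7 00 58.
Inner hash: even-index sum = 702 mod 256 = 190; odd-index sum = 385 mod 256 = 129 → be 81.
Outer input = (K'⊕opad) ∥ inner = 85 ea 43 3b fd da ∥ be 81.
Outer hash (tag): even-index sum = 643 mod 256 = 131; odd-index sum = 640 mod 256 = 128 → 83 80.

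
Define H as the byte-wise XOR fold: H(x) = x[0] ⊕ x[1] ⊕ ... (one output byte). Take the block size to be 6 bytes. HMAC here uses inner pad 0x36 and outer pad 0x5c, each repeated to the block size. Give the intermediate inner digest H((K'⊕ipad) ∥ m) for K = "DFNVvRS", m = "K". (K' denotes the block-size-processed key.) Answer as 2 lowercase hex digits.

Key "DFNVvRS" = 44 46 4e 56 76 52 53 is 7 bytes > B = 6, so hash it first: H(key) = 6d, then zero-pad to 6 bytes: K' = 6d 00 00 00 00 00.
K' ⊕ ipad = 5b 36 36 36 36 36.
Inner input = 5b 36 36 36 36 36 ∥ 4b.
Inner hash: XOR 5b⊕36⊕36⊕36⊕36⊕36⊕4b = 26.

26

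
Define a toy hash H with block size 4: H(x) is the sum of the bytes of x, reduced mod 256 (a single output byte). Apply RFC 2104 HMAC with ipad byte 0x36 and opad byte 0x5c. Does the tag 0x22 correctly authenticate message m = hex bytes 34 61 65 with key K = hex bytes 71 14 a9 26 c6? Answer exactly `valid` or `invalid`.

valid

Key hex bytes 71 14 a9 26 c6 is 5 bytes > B = 4, so hash it first: H(key) = 1a, then zero-pad to 4 bytes: K' = 1a 00 00 00.
K' ⊕ ipad = 2c 36 36 36; K' ⊕ opad = 46 5c 5c 5c.
Inner hash: sum = 44+54+54+54+52+97+101 = 456; mod 256 = 200 → c8.
Outer hash (recomputed tag): sum = 70+92+92+92+200 = 546; mod 256 = 34 → 22.
Recomputed tag = 22; claimed = 22 → match.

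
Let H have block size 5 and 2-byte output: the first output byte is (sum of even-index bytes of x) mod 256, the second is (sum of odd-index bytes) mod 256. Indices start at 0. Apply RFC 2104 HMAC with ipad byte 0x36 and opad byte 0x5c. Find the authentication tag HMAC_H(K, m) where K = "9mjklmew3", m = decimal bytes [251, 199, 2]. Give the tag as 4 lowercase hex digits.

Key "9mjklmew3" = 39 6d 6a 6b 6c 6d 65 77 33 is 9 bytes > B = 5, so hash it first: H(key) = a7 bc, then zero-pad to 5 bytes: K' = a7 bc 00 00 00.
K' ⊕ ipad = 91 8a 36 36 36.  K' ⊕ opad = fb e0 5c 5c 5c.
Inner input = (K'⊕ipad) ∥ m = 91 8a 36 36 36 ∥ fb c7 02.
Inner hash: even-index sum = 452 mod 256 = 196; odd-index sum = 445 mod 256 = 189 → c4 bd.
Outer input = (K'⊕opad) ∥ inner = fb e0 5c 5c 5c ∥ c4 bd.
Outer hash (tag): even-index sum = 624 mod 256 = 112; odd-index sum = 512 mod 256 = 0 → 70 00.

7000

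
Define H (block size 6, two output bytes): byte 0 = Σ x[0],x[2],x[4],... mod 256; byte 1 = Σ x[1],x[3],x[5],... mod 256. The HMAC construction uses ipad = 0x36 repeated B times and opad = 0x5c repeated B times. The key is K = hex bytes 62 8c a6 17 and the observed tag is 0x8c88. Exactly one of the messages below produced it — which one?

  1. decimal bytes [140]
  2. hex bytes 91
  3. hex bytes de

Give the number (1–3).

3

Key hex bytes 62 8c a6 17 is 4 bytes ≤ B = 6; zero-pad to 6 bytes: K' = 62 8c a6 17 00 00.
K' ⊕ ipad = 54 ba 90 21 36 36; K' ⊕ opad = 3e d0 fa 4b 5c 5c.
m1: inner = H(54 ba 90 21 36 36 8c) = a6 11; tag = H(3e d0 fa 4b 5c 5c a6 11) = 3a88
m2: inner = H(54 ba 90 21 36 36 91) = ab 11; tag = H(3e d0 fa 4b 5c 5c ab 11) = 3f88
m3: inner = H(54 ba 90 21 36 36 de) = f8 11; tag = H(3e d0 fa 4b 5c 5c f8 11) = 8c88 ← matches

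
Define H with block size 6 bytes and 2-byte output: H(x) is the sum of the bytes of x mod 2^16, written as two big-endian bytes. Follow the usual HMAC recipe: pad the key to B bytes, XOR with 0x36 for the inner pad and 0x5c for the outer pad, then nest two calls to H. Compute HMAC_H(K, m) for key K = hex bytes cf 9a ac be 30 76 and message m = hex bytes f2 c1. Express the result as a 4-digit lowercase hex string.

0485

Key hex bytes cf 9a ac be 30 76 is exactly B = 6 bytes: K' = cf 9a ac be 30 76.
K' ⊕ ipad = f9 ac 9a 88 06 40.  K' ⊕ opad = 93 c6 f0 e2 6c 2a.
Inner input = (K'⊕ipad) ∥ m = f9 ac 9a 88 06 40 ∥ f2 c1.
Inner hash: sum = 249+172+154+136+6+64+242+193 = 1216 → 04 c0.
Outer input = (K'⊕opad) ∥ inner = 93 c6 f0 e2 6c 2a ∥ 04 c0.
Outer hash (tag): sum = 147+198+240+226+108+42+4+192 = 1157 → 04 85.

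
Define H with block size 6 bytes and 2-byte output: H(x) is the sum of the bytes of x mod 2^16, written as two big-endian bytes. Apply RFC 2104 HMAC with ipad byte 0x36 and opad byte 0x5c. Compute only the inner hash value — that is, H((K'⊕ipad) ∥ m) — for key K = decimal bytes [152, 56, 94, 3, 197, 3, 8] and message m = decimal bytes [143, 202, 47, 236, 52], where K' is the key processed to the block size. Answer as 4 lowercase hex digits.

Key decimal bytes [152, 56, 94, 3, 197, 3, 8] = 98 38 5e 03 c5 03 08 is 7 bytes > B = 6, so hash it first: H(key) = 02 01, then zero-pad to 6 bytes: K' = 02 01 00 00 00 00.
K' ⊕ ipad = 34 37 36 36 36 36.
Inner input = 34 37 36 36 36 36 ∥ 8f ca 2f ec 34.
Inner hash: sum = 52+55+54+54+54+54+143+202+47+236+52 = 1003 → 03 eb.

03eb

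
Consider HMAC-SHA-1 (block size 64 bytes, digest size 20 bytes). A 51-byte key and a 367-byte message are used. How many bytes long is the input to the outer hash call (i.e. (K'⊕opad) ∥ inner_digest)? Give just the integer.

84

Key is 51 ≤ 64 bytes, zero-padded: |K'| = 64.
Outer input = (K'⊕opad) ∥ H(inner) → 64 + 20 = 84 bytes.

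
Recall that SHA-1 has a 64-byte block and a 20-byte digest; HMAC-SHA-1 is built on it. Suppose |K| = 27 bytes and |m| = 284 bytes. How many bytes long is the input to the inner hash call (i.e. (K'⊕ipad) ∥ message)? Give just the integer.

348

Key is 27 ≤ 64 bytes, zero-padded: |K'| = 64.
Inner input = (K'⊕ipad) ∥ m → 64 + 284 = 348 bytes.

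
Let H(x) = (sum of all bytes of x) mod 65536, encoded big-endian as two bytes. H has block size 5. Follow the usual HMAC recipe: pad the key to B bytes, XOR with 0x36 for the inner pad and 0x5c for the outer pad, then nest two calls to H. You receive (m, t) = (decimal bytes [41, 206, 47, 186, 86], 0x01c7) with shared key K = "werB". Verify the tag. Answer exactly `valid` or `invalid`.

Key "werB" = 77 65 72 42 is 4 bytes ≤ B = 5; zero-pad to 5 bytes: K' = 77 65 72 42 00.
K' ⊕ ipad = 41 53 44 74 36; K' ⊕ opad = 2b 39 2e 1e 5c.
Inner hash: sum = 65+83+68+116+54+41+206+47+186+86 = 952 → 03 b8.
Outer hash (recomputed tag): sum = 43+57+46+30+92+3+184 = 455 → 01 c7.
Recomputed tag = 01c7; claimed = 01c7 → match.

valid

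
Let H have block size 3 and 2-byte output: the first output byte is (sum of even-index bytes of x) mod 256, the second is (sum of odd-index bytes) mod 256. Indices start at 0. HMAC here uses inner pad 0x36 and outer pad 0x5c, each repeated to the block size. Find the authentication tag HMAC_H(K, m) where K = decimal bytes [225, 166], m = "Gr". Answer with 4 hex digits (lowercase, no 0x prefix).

Key decimal bytes [225, 166] = e1 a6 is 2 bytes ≤ B = 3; zero-pad to 3 bytes: K' = e1 a6 00.
K' ⊕ ipad = d7 90 36.  K' ⊕ opad = bd fa 5c.
Inner input = (K'⊕ipad) ∥ m = d7 90 36 ∥ 47 72.
Inner hash: even-index sum = 383 mod 256 = 127; odd-index sum = 215 mod 256 = 215 → 7f d7.
Outer input = (K'⊕opad) ∥ inner = bd fa 5c ∥ 7f d7.
Outer hash (tag): even-index sum = 496 mod 256 = 240; odd-index sum = 377 mod 256 = 121 → f0 79.

f079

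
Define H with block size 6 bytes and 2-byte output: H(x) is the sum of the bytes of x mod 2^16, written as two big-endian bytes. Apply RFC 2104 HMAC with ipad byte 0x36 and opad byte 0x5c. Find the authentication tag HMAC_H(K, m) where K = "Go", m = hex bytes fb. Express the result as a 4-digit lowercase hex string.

025d

Key "Go" = 47 6f is 2 bytes ≤ B = 6; zero-pad to 6 bytes: K' = 47 6f 00 00 00 00.
K' ⊕ ipad = 71 59 36 36 36 36.  K' ⊕ opad = 1b 33 5c 5c 5c 5c.
Inner input = (K'⊕ipad) ∥ m = 71 59 36 36 36 36 ∥ fb.
Inner hash: sum = 113+89+54+54+54+54+251 = 669 → 02 9d.
Outer input = (K'⊕opad) ∥ inner = 1b 33 5c 5c 5c 5c ∥ 02 9d.
Outer hash (tag): sum = 27+51+92+92+92+92+2+157 = 605 → 02 5d.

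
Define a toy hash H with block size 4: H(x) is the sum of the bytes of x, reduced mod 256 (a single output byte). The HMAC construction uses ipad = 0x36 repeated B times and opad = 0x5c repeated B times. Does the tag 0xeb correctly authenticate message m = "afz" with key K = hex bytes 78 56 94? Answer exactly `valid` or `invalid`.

Key hex bytes 78 56 94 is 3 bytes ≤ B = 4; zero-pad to 4 bytes: K' = 78 56 94 00.
K' ⊕ ipad = 4e 60 a2 36; K' ⊕ opad = 24 0a c8 5c.
Inner hash: sum = 78+96+162+54+97+102+122 = 711; mod 256 = 199 → c7.
Outer hash (recomputed tag): sum = 36+10+200+92+199 = 537; mod 256 = 25 → 19.
Recomputed tag = 19; claimed = eb → mismatch.

invalid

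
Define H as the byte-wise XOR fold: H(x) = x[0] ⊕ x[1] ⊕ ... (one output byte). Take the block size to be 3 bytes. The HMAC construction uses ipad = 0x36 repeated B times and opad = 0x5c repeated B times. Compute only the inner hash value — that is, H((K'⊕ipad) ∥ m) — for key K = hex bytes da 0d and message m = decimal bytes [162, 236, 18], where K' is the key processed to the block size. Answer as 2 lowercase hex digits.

Key hex bytes da 0d is 2 bytes ≤ B = 3; zero-pad to 3 bytes: K' = da 0d 00.
K' ⊕ ipad = ec 3b 36.
Inner input = ec 3b 36 ∥ a2 ec 12.
Inner hash: XOR ec⊕3b⊕36⊕a2⊕ec⊕12 = bd.

bd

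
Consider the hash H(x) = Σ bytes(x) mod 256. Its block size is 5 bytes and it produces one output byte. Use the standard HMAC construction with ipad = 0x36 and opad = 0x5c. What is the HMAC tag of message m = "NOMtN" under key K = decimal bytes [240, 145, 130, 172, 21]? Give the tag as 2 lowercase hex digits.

Key decimal bytes [240, 145, 130, 172, 21] = f0 91 82 ac 15 is exactly B = 5 bytes: K' = f0 91 82 ac 15.
K' ⊕ ipad = c6 a7 b4 9a 23.  K' ⊕ opad = ac cd de f0 49.
Inner input = (K'⊕ipad) ∥ m = c6 a7 b4 9a 23 ∥ 4e 4f 4d 74 4e.
Inner hash: sum = 198+167+180+154+35+78+79+77+116+78 = 1162; mod 256 = 138 → 8a.
Outer input = (K'⊕opad) ∥ inner = ac cd de f0 49 ∥ 8a.
Outer hash (tag): sum = 172+205+222+240+73+138 = 1050; mod 256 = 26 → 1a.

1a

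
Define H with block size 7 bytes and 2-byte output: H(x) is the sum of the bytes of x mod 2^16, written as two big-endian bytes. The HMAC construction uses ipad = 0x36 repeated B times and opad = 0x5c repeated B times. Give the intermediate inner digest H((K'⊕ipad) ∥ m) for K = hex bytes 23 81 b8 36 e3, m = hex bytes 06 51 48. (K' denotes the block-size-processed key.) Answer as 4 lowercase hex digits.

033a

Key hex bytes 23 81 b8 36 e3 is 5 bytes ≤ B = 7; zero-pad to 7 bytes: K' = 23 81 b8 36 e3 00 00.
K' ⊕ ipad = 15 b7 8e 00 d5 36 36.
Inner input = 15 b7 8e 00 d5 36 36 ∥ 06 51 48.
Inner hash: sum = 21+183+142+0+213+54+54+6+81+72 = 826 → 03 3a.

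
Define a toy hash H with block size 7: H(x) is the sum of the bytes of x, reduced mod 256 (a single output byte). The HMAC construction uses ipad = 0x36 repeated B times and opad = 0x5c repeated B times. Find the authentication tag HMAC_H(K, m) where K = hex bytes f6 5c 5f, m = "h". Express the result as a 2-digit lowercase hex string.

f0

Key hex bytes f6 5c 5f is 3 bytes ≤ B = 7; zero-pad to 7 bytes: K' = f6 5c 5f 00 00 00 00.
K' ⊕ ipad = c0 6a 69 36 36 36 36.  K' ⊕ opad = aa 00 03 5c 5c 5c 5c.
Inner input = (K'⊕ipad) ∥ m = c0 6a 69 36 36 36 36 ∥ 68.
Inner hash: sum = 192+106+105+54+54+54+54+104 = 723; mod 256 = 211 → d3.
Outer input = (K'⊕opad) ∥ inner = aa 00 03 5c 5c 5c 5c ∥ d3.
Outer hash (tag): sum = 170+0+3+92+92+92+92+211 = 752; mod 256 = 240 → f0.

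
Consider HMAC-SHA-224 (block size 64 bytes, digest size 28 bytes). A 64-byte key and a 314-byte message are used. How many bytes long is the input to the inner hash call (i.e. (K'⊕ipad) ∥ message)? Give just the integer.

Key is 64 ≤ 64 bytes, zero-padded: |K'| = 64.
Inner input = (K'⊕ipad) ∥ m → 64 + 314 = 378 bytes.

378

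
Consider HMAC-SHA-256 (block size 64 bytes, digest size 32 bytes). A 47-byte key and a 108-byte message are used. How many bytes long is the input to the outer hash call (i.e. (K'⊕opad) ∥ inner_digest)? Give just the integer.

Key is 47 ≤ 64 bytes, zero-padded: |K'| = 64.
Outer input = (K'⊕opad) ∥ H(inner) → 64 + 32 = 96 bytes.

96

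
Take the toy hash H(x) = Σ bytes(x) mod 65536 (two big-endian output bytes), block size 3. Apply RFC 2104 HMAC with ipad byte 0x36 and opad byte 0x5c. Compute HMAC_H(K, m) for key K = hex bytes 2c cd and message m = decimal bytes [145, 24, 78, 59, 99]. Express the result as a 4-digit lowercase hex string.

Key hex bytes 2c cd is 2 bytes ≤ B = 3; zero-pad to 3 bytes: K' = 2c cd 00.
K' ⊕ ipad = 1a fb 36.  K' ⊕ opad = 70 91 5c.
Inner input = (K'⊕ipad) ∥ m = 1a fb 36 ∥ 91 18 4e 3b 63.
Inner hash: sum = 26+251+54+145+24+78+59+99 = 736 → 02 e0.
Outer input = (K'⊕opad) ∥ inner = 70 91 5c ∥ 02 e0.
Outer hash (tag): sum = 112+145+92+2+224 = 575 → 02 3f.

023f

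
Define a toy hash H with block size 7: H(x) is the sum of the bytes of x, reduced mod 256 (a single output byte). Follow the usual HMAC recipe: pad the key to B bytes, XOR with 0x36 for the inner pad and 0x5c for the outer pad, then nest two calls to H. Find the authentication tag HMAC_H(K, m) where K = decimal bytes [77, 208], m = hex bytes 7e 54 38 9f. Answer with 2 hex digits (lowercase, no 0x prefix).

Key decimal bytes [77, 208] = 4d d0 is 2 bytes ≤ B = 7; zero-pad to 7 bytes: K' = 4d d0 00 00 00 00 00.
K' ⊕ ipad = 7b e6 36 36 36 36 36.  K' ⊕ opad = 11 8c 5c 5c 5c 5c 5c.
Inner input = (K'⊕ipad) ∥ m = 7b e6 36 36 36 36 36 ∥ 7e 54 38 9f.
Inner hash: sum = 123+230+54+54+54+54+54+126+84+56+159 = 1048; mod 256 = 24 → 18.
Outer input = (K'⊕opad) ∥ inner = 11 8c 5c 5c 5c 5c 5c ∥ 18.
Outer hash (tag): sum = 17+140+92+92+92+92+92+24 = 641; mod 256 = 129 → 81.

81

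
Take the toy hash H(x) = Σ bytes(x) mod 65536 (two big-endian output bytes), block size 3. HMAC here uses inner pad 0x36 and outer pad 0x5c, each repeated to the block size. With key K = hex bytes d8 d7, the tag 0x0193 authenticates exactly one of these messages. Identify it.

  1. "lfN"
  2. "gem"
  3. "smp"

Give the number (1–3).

1

Key hex bytes d8 d7 is 2 bytes ≤ B = 3; zero-pad to 3 bytes: K' = d8 d7 00.
K' ⊕ ipad = ee e1 36; K' ⊕ opad = 84 8b 5c.
m1: inner = H(ee e1 36 6c 66 4e) = 03 25; tag = H(84 8b 5c 03 25) = 0193 ← matches
m2: inner = H(ee e1 36 67 65 6d) = 03 3e; tag = H(84 8b 5c 03 3e) = 01ac
m3: inner = H(ee e1 36 73 6d 70) = 03 55; tag = H(84 8b 5c 03 55) = 01c3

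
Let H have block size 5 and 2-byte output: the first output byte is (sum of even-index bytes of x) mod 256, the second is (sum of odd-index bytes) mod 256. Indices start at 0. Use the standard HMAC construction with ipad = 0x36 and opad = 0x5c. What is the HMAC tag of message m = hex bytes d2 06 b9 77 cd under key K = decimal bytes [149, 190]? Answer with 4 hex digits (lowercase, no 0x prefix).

Key decimal bytes [149, 190] = 95 be is 2 bytes ≤ B = 5; zero-pad to 5 bytes: K' = 95 be 00 00 00.
K' ⊕ ipad = a3 88 36 36 36.  K' ⊕ opad = c9 e2 5c 5c 5c.
Inner input = (K'⊕ipad) ∥ m = a3 88 36 36 36 ∥ d2 06 b9 77 cd.
Inner hash: even-index sum = 396 mod 256 = 140; odd-index sum = 790 mod 256 = 22 → 8c 16.
Outer input = (K'⊕opad) ∥ inner = c9 e2 5c 5c 5c ∥ 8c 16.
Outer hash (tag): even-index sum = 407 mod 256 = 151; odd-index sum = 458 mod 256 = 202 → 97 ca.

97ca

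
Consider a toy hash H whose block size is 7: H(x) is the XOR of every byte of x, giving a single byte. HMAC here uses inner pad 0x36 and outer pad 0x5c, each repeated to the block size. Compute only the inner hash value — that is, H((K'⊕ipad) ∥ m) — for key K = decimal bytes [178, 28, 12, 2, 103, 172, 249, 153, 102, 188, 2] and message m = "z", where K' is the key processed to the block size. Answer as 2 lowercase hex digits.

Key decimal bytes [178, 28, 12, 2, 103, 172, 249, 153, 102, 188, 2] = b2 1c 0c 02 67 ac f9 99 66 bc 02 is 11 bytes > B = 7, so hash it first: H(key) = d3, then zero-pad to 7 bytes: K' = d3 00 00 00 00 00 00.
K' ⊕ ipad = e5 36 36 36 36 36 36.
Inner input = e5 36 36 36 36 36 36 ∥ 7a.
Inner hash: XOR e5⊕36⊕36⊕36⊕36⊕36⊕36⊕7a = 9f.

9f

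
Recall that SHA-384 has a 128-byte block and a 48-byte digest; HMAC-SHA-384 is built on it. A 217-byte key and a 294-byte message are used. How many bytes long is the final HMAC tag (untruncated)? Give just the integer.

The tag is one SHA-384 digest: 48 bytes.

48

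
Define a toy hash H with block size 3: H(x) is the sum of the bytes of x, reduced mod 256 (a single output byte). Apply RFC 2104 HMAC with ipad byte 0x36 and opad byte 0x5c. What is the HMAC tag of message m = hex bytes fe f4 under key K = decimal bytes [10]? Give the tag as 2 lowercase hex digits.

a8

Key decimal bytes [10] = 0a is 1 byte ≤ B = 3; zero-pad to 3 bytes: K' = 0a 00 00.
K' ⊕ ipad = 3c 36 36.  K' ⊕ opad = 56 5c 5c.
Inner input = (K'⊕ipad) ∥ m = 3c 36 36 ∥ fe f4.
Inner hash: sum = 60+54+54+254+244 = 666; mod 256 = 154 → 9a.
Outer input = (K'⊕opad) ∥ inner = 56 5c 5c ∥ 9a.
Outer hash (tag): sum = 86+92+92+154 = 424; mod 256 = 168 → a8.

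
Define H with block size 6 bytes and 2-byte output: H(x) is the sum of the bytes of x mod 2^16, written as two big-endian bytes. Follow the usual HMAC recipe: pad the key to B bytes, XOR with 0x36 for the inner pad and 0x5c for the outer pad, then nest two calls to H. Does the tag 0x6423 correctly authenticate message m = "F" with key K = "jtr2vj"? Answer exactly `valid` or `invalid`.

Key "jtr2vj" = 6a 74 72 32 76 6a is exactly B = 6 bytes: K' = 6a 74 72 32 76 6a.
K' ⊕ ipad = 5c 42 44 04 40 5c; K' ⊕ opad = 36 28 2e 6e 2a 36.
Inner hash: sum = 92+66+68+4+64+92+70 = 456 → 01 c8.
Outer hash (recomputed tag): sum = 54+40+46+110+42+54+1+200 = 547 → 02 23.
Recomputed tag = 0223; claimed = 6423 → mismatch.

invalid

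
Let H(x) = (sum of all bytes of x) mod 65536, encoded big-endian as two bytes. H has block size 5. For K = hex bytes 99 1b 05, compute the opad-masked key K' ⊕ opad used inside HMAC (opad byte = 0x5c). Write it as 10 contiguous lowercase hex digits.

c547595c5c

Key hex bytes 99 1b 05 is 3 bytes ≤ B = 5; zero-pad to 5 bytes: K' = 99 1b 05 00 00.
XOR each byte with 0x5c: 99⊕5c=c5, 1b⊕5c=47, 05⊕5c=59, 00⊕5c=5c, 00⊕5c=5c.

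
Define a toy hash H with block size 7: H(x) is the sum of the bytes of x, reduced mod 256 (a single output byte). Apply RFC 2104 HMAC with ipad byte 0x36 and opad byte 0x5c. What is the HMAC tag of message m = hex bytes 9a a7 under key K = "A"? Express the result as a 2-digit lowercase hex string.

41

Key "A" = 41 is 1 byte ≤ B = 7; zero-pad to 7 bytes: K' = 41 00 00 00 00 00 00.
K' ⊕ ipad = 77 36 36 36 36 36 36.  K' ⊕ opad = 1d 5c 5c 5c 5c 5c 5c.
Inner input = (K'⊕ipad) ∥ m = 77 36 36 36 36 36 36 ∥ 9a a7.
Inner hash: sum = 119+54+54+54+54+54+54+154+167 = 764; mod 256 = 252 → fc.
Outer input = (K'⊕opad) ∥ inner = 1d 5c 5c 5c 5c 5c 5c ∥ fc.
Outer hash (tag): sum = 29+92+92+92+92+92+92+252 = 833; mod 256 = 65 → 41.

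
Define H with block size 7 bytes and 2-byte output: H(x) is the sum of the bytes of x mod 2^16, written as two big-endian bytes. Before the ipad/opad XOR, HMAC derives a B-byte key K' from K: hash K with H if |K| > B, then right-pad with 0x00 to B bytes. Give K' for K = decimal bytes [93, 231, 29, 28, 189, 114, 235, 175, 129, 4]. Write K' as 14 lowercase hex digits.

|K| = 10 > B = 7, so first hash the key.
H(K): sum = 93+231+29+28+189+114+235+175+129+4 = 1227 → 04 cb.
Zero-pad H(K) = 04 cb to 7 bytes: K' = 04 cb 00 00 00 00 00.

04cb0000000000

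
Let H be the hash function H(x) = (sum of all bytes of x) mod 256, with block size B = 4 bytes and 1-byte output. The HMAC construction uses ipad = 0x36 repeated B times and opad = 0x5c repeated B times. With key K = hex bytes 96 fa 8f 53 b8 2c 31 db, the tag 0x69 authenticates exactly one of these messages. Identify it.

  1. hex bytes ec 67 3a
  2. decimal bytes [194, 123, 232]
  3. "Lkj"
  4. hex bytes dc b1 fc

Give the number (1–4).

3

Key hex bytes 96 fa 8f 53 b8 2c 31 db is 8 bytes > B = 4, so hash it first: H(key) = 62, then zero-pad to 4 bytes: K' = 62 00 00 00.
K' ⊕ ipad = 54 36 36 36; K' ⊕ opad = 3e 5c 5c 5c.
m1: inner = H(54 36 36 36 ec 67 3a) = 83; tag = H(3e 5c 5c 5c 83) = d5
m2: inner = H(54 36 36 36 c2 7b e8) = 1b; tag = H(3e 5c 5c 5c 1b) = 6d
m3: inner = H(54 36 36 36 4c 6b 6a) = 17; tag = H(3e 5c 5c 5c 17) = 69 ← matches
m4: inner = H(54 36 36 36 dc b1 fc) = 7f; tag = H(3e 5c 5c 5c 7f) = d1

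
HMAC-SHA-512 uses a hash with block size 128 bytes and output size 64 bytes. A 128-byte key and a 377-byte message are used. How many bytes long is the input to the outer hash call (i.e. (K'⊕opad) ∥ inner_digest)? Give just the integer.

192

Key is 128 ≤ 128 bytes, zero-padded: |K'| = 128.
Outer input = (K'⊕opad) ∥ H(inner) → 128 + 64 = 192 bytes.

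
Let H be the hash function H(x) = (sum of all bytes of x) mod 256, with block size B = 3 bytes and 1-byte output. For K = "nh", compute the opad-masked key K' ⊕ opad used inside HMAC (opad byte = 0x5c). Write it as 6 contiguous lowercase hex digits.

32345c

Key "nh" = 6e 68 is 2 bytes ≤ B = 3; zero-pad to 3 bytes: K' = 6e 68 00.
XOR each byte with 0x5c: 6e⊕5c=32, 68⊕5c=34, 00⊕5c=5c.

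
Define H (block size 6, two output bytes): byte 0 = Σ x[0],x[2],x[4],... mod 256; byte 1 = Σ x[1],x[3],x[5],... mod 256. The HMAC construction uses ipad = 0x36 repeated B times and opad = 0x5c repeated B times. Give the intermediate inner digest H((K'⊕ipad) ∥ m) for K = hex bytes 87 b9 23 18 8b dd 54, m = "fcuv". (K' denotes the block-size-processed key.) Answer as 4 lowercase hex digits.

Key hex bytes 87 b9 23 18 8b dd 54 is 7 bytes > B = 6, so hash it first: H(key) = 89 ae, then zero-pad to 6 bytes: K' = 89 ae 00 00 00 00.
K' ⊕ ipad = bf 98 36 36 36 36.
Inner input = bf 98 36 36 36 36 ∥ 66 63 75 76.
Inner hash: even-index sum = 518 mod 256 = 6; odd-index sum = 477 mod 256 = 221 → 06 dd.

06dd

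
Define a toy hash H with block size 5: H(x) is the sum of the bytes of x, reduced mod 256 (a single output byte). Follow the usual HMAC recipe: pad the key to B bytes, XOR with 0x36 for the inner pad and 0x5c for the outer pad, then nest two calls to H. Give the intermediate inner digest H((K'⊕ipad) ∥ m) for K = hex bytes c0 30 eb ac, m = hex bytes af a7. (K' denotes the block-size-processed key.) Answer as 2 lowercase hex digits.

Key hex bytes c0 30 eb ac is 4 bytes ≤ B = 5; zero-pad to 5 bytes: K' = c0 30 eb ac 00.
K' ⊕ ipad = f6 06 dd 9a 36.
Inner input = f6 06 dd 9a 36 ∥ af a7.
Inner hash: sum = 246+6+221+154+54+175+167 = 1023; mod 256 = 255 → ff.

ff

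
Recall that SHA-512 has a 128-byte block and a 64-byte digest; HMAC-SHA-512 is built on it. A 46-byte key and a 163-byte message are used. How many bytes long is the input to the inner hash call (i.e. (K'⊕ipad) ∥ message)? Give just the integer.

Key is 46 ≤ 128 bytes, zero-padded: |K'| = 128.
Inner input = (K'⊕ipad) ∥ m → 128 + 163 = 291 bytes.

291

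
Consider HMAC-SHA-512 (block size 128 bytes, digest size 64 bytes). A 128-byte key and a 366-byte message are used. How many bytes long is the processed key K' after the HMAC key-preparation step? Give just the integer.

128

Key is 128 ≤ 128 bytes, zero-padded: |K'| = 128.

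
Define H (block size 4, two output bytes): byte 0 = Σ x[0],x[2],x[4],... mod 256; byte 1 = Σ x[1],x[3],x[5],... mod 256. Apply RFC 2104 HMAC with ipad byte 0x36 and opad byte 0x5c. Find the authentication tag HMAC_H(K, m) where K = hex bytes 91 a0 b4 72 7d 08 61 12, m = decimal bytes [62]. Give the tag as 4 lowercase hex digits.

641c

Key hex bytes 91 a0 b4 72 7d 08 61 12 is 8 bytes > B = 4, so hash it first: H(key) = 23 2c, then zero-pad to 4 bytes: K' = 23 2c 00 00.
K' ⊕ ipad = 15 1a 36 36.  K' ⊕ opad = 7f 70 5c 5c.
Inner input = (K'⊕ipad) ∥ m = 15 1a 36 36 ∥ 3e.
Inner hash: even-index sum = 137 mod 256 = 137; odd-index sum = 80 mod 256 = 80 → 89 50.
Outer input = (K'⊕opad) ∥ inner = 7f 70 5c 5c ∥ 89 50.
Outer hash (tag): even-index sum = 356 mod 256 = 100; odd-index sum = 284 mod 256 = 28 → 64 1c.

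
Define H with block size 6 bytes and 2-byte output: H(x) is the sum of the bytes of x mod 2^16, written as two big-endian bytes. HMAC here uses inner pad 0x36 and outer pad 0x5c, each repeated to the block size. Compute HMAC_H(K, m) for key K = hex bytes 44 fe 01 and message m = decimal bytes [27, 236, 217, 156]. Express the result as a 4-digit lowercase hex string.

Key hex bytes 44 fe 01 is 3 bytes ≤ B = 6; zero-pad to 6 bytes: K' = 44 fe 01 00 00 00.
K' ⊕ ipad = 72 c8 37 36 36 36.  K' ⊕ opad = 18 a2 5d 5c 5c 5c.
Inner input = (K'⊕ipad) ∥ m = 72 c8 37 36 36 36 ∥ 1b ec d9 9c.
Inner hash: sum = 114+200+55+54+54+54+27+236+217+156 = 1167 → 04 8f.
Outer input = (K'⊕opad) ∥ inner = 18 a2 5d 5c 5c 5c ∥ 04 8f.
Outer hash (tag): sum = 24+162+93+92+92+92+4+143 = 702 → 02 be.

02be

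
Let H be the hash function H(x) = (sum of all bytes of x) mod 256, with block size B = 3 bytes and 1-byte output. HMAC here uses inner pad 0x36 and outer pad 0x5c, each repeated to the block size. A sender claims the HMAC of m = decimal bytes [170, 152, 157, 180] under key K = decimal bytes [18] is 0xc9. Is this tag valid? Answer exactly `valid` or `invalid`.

Key decimal bytes [18] = 12 is 1 byte ≤ B = 3; zero-pad to 3 bytes: K' = 12 00 00.
K' ⊕ ipad = 24 36 36; K' ⊕ opad = 4e 5c 5c.
Inner hash: sum = 36+54+54+170+152+157+180 = 803; mod 256 = 35 → 23.
Outer hash (recomputed tag): sum = 78+92+92+35 = 297; mod 256 = 41 → 29.
Recomputed tag = 29; claimed = c9 → mismatch.

invalid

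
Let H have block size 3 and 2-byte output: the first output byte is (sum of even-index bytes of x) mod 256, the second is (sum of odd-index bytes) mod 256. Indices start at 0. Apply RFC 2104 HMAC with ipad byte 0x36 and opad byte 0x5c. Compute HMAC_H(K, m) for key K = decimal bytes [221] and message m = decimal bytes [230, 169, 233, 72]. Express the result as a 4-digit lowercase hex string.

Key decimal bytes [221] = dd is 1 byte ≤ B = 3; zero-pad to 3 bytes: K' = dd 00 00.
K' ⊕ ipad = eb 36 36.  K' ⊕ opad = 81 5c 5c.
Inner input = (K'⊕ipad) ∥ m = eb 36 36 ∥ e6 a9 e9 48.
Inner hash: even-index sum = 530 mod 256 = 18; odd-index sum = 517 mod 256 = 5 → 12 05.
Outer input = (K'⊕opad) ∥ inner = 81 5c 5c ∥ 12 05.
Outer hash (tag): even-index sum = 226 mod 256 = 226; odd-index sum = 110 mod 256 = 110 → e2 6e.

e26e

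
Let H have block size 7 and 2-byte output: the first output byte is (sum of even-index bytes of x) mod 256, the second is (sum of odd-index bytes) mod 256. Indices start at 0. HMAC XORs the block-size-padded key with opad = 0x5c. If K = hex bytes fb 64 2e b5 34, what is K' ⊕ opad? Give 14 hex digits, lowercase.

Key hex bytes fb 64 2e b5 34 is 5 bytes ≤ B = 7; zero-pad to 7 bytes: K' = fb 64 2e b5 34 00 00.
XOR each byte with 0x5c: fb⊕5c=a7, 64⊕5c=38, 2e⊕5c=72, b5⊕5c=e9, 34⊕5c=68, 00⊕5c=5c, 00⊕5c=5c.

a73872e9685c5c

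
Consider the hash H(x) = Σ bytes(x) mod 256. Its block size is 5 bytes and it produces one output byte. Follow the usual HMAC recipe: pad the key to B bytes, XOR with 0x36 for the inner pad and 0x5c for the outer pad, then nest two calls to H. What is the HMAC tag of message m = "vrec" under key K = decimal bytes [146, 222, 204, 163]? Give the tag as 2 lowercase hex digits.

3c

Key decimal bytes [146, 222, 204, 163] = 92 de cc a3 is 4 bytes ≤ B = 5; zero-pad to 5 bytes: K' = 92 de cc a3 00.
K' ⊕ ipad = a4 e8 fa 95 36.  K' ⊕ opad = ce 82 90 ff 5c.
Inner input = (K'⊕ipad) ∥ m = a4 e8 fa 95 36 ∥ 76 72 65 63.
Inner hash: sum = 164+232+250+149+54+118+114+101+99 = 1281; mod 256 = 1 → 01.
Outer input = (K'⊕opad) ∥ inner = ce 82 90 ff 5c ∥ 01.
Outer hash (tag): sum = 206+130+144+255+92+1 = 828; mod 256 = 60 → 3c.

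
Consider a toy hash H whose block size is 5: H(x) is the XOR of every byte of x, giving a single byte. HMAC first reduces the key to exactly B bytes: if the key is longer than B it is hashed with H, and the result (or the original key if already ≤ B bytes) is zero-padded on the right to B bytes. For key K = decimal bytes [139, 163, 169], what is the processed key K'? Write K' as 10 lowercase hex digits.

Key decimal bytes [139, 163, 169] = 8b a3 a9 is 3 bytes ≤ B = 5; zero-pad to 5 bytes: K' = 8b a3 a9 00 00.

8ba3a90000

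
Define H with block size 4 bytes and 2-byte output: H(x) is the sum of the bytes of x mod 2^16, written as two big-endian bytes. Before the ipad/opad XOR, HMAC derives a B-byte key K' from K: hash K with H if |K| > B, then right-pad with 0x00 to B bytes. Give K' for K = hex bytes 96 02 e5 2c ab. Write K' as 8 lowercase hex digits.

02540000

|K| = 5 > B = 4, so first hash the key.
H(K): sum = 150+2+229+44+171 = 596 → 02 54.
Zero-pad H(K) = 02 54 to 4 bytes: K' = 02 54 00 00.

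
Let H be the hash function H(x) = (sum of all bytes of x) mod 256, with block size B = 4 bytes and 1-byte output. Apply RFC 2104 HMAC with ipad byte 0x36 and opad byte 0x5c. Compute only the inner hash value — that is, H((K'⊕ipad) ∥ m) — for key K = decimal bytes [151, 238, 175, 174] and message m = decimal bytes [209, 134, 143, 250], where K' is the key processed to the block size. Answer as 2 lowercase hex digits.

Key decimal bytes [151, 238, 175, 174] = 97 ee af ae is exactly B = 4 bytes: K' = 97 ee af ae.
K' ⊕ ipad = a1 d8 99 98.
Inner input = a1 d8 99 98 ∥ d1 86 8f fa.
Inner hash: sum = 161+216+153+152+209+134+143+250 = 1418; mod 256 = 138 → 8a.

8a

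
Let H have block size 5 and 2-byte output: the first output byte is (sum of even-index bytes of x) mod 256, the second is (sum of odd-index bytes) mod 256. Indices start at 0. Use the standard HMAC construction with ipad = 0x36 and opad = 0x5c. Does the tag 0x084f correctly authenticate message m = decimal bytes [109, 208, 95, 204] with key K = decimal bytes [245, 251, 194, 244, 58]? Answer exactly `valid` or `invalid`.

invalid

Key decimal bytes [245, 251, 194, 244, 58] = f5 fb c2 f4 3a is exactly B = 5 bytes: K' = f5 fb c2 f4 3a.
K' ⊕ ipad = c3 cd f4 c2 0c; K' ⊕ opad = a9 a7 9e a8 66.
Inner hash: even-index sum = 863 mod 256 = 95; odd-index sum = 603 mod 256 = 91 → 5f 5b.
Outer hash (recomputed tag): even-index sum = 520 mod 256 = 8; odd-index sum = 430 mod 256 = 174 → 08 ae.
Recomputed tag = 08ae; claimed = 084f → mismatch.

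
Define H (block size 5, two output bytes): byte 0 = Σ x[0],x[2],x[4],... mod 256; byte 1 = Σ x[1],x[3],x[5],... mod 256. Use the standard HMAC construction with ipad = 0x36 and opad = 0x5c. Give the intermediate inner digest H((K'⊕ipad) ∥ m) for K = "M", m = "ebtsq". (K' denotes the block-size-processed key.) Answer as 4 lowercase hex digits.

Key "M" = 4d is 1 byte ≤ B = 5; zero-pad to 5 bytes: K' = 4d 00 00 00 00.
K' ⊕ ipad = 7b 36 36 36 36.
Inner input = 7b 36 36 36 36 ∥ 65 62 74 73 71.
Inner hash: even-index sum = 444 mod 256 = 188; odd-index sum = 438 mod 256 = 182 → bc b6.

bcb6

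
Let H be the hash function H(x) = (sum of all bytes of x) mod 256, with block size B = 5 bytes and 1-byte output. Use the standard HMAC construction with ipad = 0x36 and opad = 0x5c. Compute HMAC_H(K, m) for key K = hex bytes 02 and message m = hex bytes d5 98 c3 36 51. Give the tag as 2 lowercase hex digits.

Key hex bytes 02 is 1 byte ≤ B = 5; zero-pad to 5 bytes: K' = 02 00 00 00 00.
K' ⊕ ipad = 34 36 36 36 36.  K' ⊕ opad = 5e 5c 5c 5c 5c.
Inner input = (K'⊕ipad) ∥ m = 34 36 36 36 36 ∥ d5 98 c3 36 51.
Inner hash: sum = 52+54+54+54+54+213+152+195+54+81 = 963; mod 256 = 195 → c3.
Outer input = (K'⊕opad) ∥ inner = 5e 5c 5c 5c 5c ∥ c3.
Outer hash (tag): sum = 94+92+92+92+92+195 = 657; mod 256 = 145 → 91.

91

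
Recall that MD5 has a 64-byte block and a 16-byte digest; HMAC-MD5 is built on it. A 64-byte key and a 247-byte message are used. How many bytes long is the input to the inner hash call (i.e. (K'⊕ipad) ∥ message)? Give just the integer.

311

Key is 64 ≤ 64 bytes, zero-padded: |K'| = 64.
Inner input = (K'⊕ipad) ∥ m → 64 + 247 = 311 bytes.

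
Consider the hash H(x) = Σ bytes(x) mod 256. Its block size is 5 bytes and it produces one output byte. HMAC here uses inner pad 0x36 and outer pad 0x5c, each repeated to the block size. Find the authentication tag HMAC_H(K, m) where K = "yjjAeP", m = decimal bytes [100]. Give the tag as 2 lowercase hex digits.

Key "yjjAeP" = 79 6a 6a 41 65 50 is 6 bytes > B = 5, so hash it first: H(key) = 43, then zero-pad to 5 bytes: K' = 43 00 00 00 00.
K' ⊕ ipad = 75 36 36 36 36.  K' ⊕ opad = 1f 5c 5c 5c 5c.
Inner input = (K'⊕ipad) ∥ m = 75 36 36 36 36 ∥ 64.
Inner hash: sum = 117+54+54+54+54+100 = 433; mod 256 = 177 → b1.
Outer input = (K'⊕opad) ∥ inner = 1f 5c 5c 5c 5c ∥ b1.
Outer hash (tag): sum = 31+92+92+92+92+177 = 576; mod 256 = 64 → 40.

40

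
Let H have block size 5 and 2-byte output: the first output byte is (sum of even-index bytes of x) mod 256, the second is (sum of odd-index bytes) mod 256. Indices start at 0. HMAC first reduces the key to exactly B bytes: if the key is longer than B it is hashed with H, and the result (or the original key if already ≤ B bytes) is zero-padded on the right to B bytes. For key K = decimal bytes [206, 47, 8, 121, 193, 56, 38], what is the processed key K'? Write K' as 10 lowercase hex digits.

|K| = 7 > B = 5, so first hash the key.
H(K): even-index sum = 445 mod 256 = 189; odd-index sum = 224 mod 256 = 224 → bd e0.
Zero-pad H(K) = bd e0 to 5 bytes: K' = bd e0 00 00 00.

bde0000000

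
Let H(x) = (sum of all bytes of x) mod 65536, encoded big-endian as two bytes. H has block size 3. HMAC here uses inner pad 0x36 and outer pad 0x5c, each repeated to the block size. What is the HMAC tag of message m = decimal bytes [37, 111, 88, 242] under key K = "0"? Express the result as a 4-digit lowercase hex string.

0176

Key "0" = 30 is 1 byte ≤ B = 3; zero-pad to 3 bytes: K' = 30 00 00.
K' ⊕ ipad = 06 36 36.  K' ⊕ opad = 6c 5c 5c.
Inner input = (K'⊕ipad) ∥ m = 06 36 36 ∥ 25 6f 58 f2.
Inner hash: sum = 6+54+54+37+111+88+242 = 592 → 02 50.
Outer input = (K'⊕opad) ∥ inner = 6c 5c 5c ∥ 02 50.
Outer hash (tag): sum = 108+92+92+2+80 = 374 → 01 76.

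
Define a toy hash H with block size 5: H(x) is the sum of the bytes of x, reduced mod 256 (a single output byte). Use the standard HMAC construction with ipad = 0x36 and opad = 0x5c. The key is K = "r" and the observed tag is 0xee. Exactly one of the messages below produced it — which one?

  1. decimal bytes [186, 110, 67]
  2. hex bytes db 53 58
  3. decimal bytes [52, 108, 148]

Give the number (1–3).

Key "r" = 72 is 1 byte ≤ B = 5; zero-pad to 5 bytes: K' = 72 00 00 00 00.
K' ⊕ ipad = 44 36 36 36 36; K' ⊕ opad = 2e 5c 5c 5c 5c.
m1: inner = H(44 36 36 36 36 ba 6e 43) = 87; tag = H(2e 5c 5c 5c 5c 87) = 25
m2: inner = H(44 36 36 36 36 db 53 58) = a2; tag = H(2e 5c 5c 5c 5c a2) = 40
m3: inner = H(44 36 36 36 36 34 6c 94) = 50; tag = H(2e 5c 5c 5c 5c 50) = ee ← matches

3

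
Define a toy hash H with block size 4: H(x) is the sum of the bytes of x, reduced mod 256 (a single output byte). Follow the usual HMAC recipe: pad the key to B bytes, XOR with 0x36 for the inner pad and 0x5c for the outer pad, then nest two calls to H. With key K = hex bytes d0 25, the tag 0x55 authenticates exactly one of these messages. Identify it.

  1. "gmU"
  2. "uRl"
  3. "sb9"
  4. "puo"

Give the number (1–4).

2

Key hex bytes d0 25 is 2 bytes ≤ B = 4; zero-pad to 4 bytes: K' = d0 25 00 00.
K' ⊕ ipad = e6 13 36 36; K' ⊕ opad = 8c 79 5c 5c.
m1: inner = H(e6 13 36 36 67 6d 55) = 8e; tag = H(8c 79 5c 5c 8e) = 4b
m2: inner = H(e6 13 36 36 75 52 6c) = 98; tag = H(8c 79 5c 5c 98) = 55 ← matches
m3: inner = H(e6 13 36 36 73 62 39) = 73; tag = H(8c 79 5c 5c 73) = 30
m4: inner = H(e6 13 36 36 70 75 6f) = b9; tag = H(8c 79 5c 5c b9) = 76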